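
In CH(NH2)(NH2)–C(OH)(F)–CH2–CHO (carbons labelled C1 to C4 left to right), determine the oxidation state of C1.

C1 has one bond to C (0), one bond to N (+1), one bond to N (+1), one bond to H (-1).
Oxidation state = 0 + 1 + 1 − 1 = +1.

+1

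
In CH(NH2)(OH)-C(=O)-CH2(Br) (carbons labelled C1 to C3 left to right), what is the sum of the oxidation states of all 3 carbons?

+2

Each bond to a more electronegative atom (O, N, halogen) counts +1, each bond to a less electronegative atom (H, metal, B, Si) counts −1, and each C–C bond counts 0. Tallying each carbon:
C1: 1C, 1H, 1O, 1N → 0 − 1 + 1 + 1 = +1
C2: 2C, 2O → 0 + 2 = +2
C3: 1C, 2H, 1Br → 0 − 2 + 1 = -1
Sum = +1 + 2 − 1 = +2.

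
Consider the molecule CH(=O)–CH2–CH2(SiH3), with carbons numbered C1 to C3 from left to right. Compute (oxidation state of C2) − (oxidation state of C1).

-3

C2: 2C, 2H → 0 − 2 = -2
C1: 1C, 1H, 2O → 0 − 1 + 2 = +1
Difference: -2 − (+1) = -3.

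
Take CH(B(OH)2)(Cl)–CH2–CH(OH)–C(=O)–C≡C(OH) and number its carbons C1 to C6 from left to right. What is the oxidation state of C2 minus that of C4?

C2: 2C, 2H → 0 − 2 = -2
C4: 2C, 2O → 0 + 2 = +2
Difference: -2 − (+2) = -4.

-4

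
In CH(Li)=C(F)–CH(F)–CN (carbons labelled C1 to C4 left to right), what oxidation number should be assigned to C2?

+1

C2 has a double bond to C (2×0 = 0), one bond to C (0), one bond to F (+1).
Oxidation state = 0 + 0 + 1 = +1.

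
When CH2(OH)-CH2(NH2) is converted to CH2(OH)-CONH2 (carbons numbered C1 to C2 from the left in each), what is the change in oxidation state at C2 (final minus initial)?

Before: C2 has 1 bond to C, 2 bonds to H, 1 bond to N → oxidation state -1.
After: C2 has 1 bond to C, 2 bonds to O, 1 bond to N → oxidation state +3.
Δ = +3 − (-1) = +4, so this is an oxidation at C2.

+4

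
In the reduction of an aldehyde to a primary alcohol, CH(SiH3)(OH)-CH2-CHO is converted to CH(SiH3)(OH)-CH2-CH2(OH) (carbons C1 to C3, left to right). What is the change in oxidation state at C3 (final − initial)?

Before: C3 has 1 bond to C, 1 bond to H, 2 bonds to O → oxidation state +1.
After: C3 has 1 bond to C, 2 bonds to H, 1 bond to O → oxidation state -1.
Δ = -1 − (+1) = -2, so this is a reduction at C3.

-2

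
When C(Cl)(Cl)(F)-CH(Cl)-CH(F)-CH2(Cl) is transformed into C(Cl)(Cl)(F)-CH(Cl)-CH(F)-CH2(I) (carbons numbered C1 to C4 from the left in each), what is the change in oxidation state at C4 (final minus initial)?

Before: C4 has 1 bond to C, 2 bonds to H, 1 bond to Cl → oxidation state -1.
After: C4 has 1 bond to C, 2 bonds to H, 1 bond to I → oxidation state -1.
Δ = -1 − (-1) = 0, so no net redox change at C4.

0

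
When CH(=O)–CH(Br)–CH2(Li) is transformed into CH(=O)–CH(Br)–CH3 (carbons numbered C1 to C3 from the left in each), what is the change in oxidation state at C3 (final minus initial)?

Before: C3 has 1 bond to C, 2 bonds to H, 1 bond to Li → oxidation state -3.
After: C3 has 1 bond to C, 3 bonds to H → oxidation state -3.
Δ = -3 − (-3) = 0, so no net redox change at C3.

0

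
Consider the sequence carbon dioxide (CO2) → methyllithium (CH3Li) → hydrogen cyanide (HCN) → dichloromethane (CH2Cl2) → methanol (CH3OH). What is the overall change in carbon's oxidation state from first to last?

-6

Carbon oxidation states along the series — carbon dioxide: +4, methyllithium: -4, hydrogen cyanide: +2, dichloromethane: 0, methanol: -2.
Net change = -2 − (+4) = -6.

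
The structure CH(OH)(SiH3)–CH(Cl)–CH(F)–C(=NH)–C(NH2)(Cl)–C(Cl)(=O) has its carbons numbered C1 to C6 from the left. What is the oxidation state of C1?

Count +1 for every bond to an atom more electronegative than carbon and −1 for every bond to one less electronegative; C–C bonds are 0.
C1 has one bond to C (0), one bond to O (+1), one bond to H (-1), one bond to Si (-1).
Oxidation state = 0 + 1 − 1 − 1 = -1.

-1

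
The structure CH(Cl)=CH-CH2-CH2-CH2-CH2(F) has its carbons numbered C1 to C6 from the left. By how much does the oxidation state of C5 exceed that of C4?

C5: 2C, 2H → 0 − 2 = -2
C4: 2C, 2H → 0 − 2 = -2
Difference: -2 − (-2) = 0.

0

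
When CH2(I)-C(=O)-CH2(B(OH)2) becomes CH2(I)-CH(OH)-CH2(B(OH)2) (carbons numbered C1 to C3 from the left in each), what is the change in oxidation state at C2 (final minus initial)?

Before: C2 has 2 bonds to C, 2 bonds to O → oxidation state +2.
After: C2 has 2 bonds to C, 1 bond to H, 1 bond to O → oxidation state 0.
Δ = 0 − (+2) = -2, so this is a reduction at C2.

-2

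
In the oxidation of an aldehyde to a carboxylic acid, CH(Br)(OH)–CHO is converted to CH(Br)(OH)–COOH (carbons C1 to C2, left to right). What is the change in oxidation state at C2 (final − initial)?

Before: C2 has 1 bond to C, 1 bond to H, 2 bonds to O → oxidation state +1.
After: C2 has 1 bond to C, 3 bonds to O → oxidation state +3.
Δ = +3 − (+1) = +2, so this is an oxidation at C2.

+2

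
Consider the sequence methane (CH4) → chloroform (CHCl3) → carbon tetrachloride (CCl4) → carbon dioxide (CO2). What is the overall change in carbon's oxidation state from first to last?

+8

Carbon oxidation states along the series — methane: -4, chloroform: +2, carbon tetrachloride: +4, carbon dioxide: +4.
Net change = +4 − (-4) = +8.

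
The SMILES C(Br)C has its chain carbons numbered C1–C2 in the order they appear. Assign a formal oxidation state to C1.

Assign +1 per bond to O/N/halogen, −1 per bond to H or an electropositive element, and 0 per bond to carbon.
C1 has one bond to C (0), one bond to H (-1), one bond to Br (+1), one bond to H (-1).
Oxidation state = 0 − 1 + 1 − 1 = -1.

-1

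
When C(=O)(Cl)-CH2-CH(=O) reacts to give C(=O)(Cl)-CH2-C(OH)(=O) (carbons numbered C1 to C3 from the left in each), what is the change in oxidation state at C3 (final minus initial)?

+2

Before: C3 has 1 bond to C, 1 bond to H, 2 bonds to O → oxidation state +1.
After: C3 has 1 bond to C, 3 bonds to O → oxidation state +3.
Δ = +3 − (+1) = +2, so this is an oxidation at C3.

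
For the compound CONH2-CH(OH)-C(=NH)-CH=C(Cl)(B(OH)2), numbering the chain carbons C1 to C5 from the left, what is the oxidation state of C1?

+3

C1 has one bond to C (0), a double bond to O (2×+1 = +2), one bond to N (+1).
Oxidation state = 0 + 2 + 1 = +3.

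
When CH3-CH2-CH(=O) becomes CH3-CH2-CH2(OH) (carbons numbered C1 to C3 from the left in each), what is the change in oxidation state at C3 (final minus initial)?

-2

Before: C3 has 1 bond to C, 1 bond to H, 2 bonds to O → oxidation state +1.
After: C3 has 1 bond to C, 2 bonds to H, 1 bond to O → oxidation state -1.
Δ = -1 − (+1) = -2, so this is a reduction at C3.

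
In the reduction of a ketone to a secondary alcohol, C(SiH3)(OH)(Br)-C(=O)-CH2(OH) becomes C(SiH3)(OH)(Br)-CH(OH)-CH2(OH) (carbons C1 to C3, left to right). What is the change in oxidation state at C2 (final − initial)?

Before: C2 has 2 bonds to C, 2 bonds to O → oxidation state +2.
After: C2 has 2 bonds to C, 1 bond to H, 1 bond to O → oxidation state 0.
Δ = 0 − (+2) = -2, so this is a reduction at C2.

-2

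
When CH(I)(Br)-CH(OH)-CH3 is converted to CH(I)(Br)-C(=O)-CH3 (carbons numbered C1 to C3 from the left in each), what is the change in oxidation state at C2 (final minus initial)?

Before: C2 has 2 bonds to C, 1 bond to H, 1 bond to O → oxidation state 0.
After: C2 has 2 bonds to C, 2 bonds to O → oxidation state +2.
Δ = +2 − (0) = +2, so this is an oxidation at C2.

+2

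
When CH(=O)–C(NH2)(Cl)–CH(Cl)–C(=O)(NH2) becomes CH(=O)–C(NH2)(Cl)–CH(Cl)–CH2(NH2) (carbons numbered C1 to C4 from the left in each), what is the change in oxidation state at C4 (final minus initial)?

Before: C4 has 1 bond to C, 2 bonds to O, 1 bond to N → oxidation state +3.
After: C4 has 1 bond to C, 2 bonds to H, 1 bond to N → oxidation state -1.
Δ = -1 − (+3) = -4, so this is a reduction at C4.

-4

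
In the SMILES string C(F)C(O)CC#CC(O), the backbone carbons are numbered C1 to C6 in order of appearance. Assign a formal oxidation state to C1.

Count +1 for every bond to an atom more electronegative than carbon and −1 for every bond to one less electronegative; C–C bonds are 0.
C1 has one bond to C (0), one bond to F (+1), one bond to H (-1), one bond to H (-1).
Oxidation state = 0 + 1 − 1 − 1 = -1.

-1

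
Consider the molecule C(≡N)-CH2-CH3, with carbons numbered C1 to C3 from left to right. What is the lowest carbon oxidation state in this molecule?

-3

Tallying each carbon's bonds:
C1: 1C, 3N → 0 + 3 = +3
C2: 2C, 2H → 0 − 2 = -2
C3: 1C, 3H → 0 − 3 = -3
The lowest value is -3.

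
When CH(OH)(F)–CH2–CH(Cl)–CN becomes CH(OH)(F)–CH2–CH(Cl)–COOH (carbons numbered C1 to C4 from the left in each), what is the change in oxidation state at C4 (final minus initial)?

Before: C4 has 1 bond to C, 3 bonds to N → oxidation state +3.
After: C4 has 1 bond to C, 3 bonds to O → oxidation state +3.
Δ = +3 − (+3) = 0, so no net redox change at C4.

0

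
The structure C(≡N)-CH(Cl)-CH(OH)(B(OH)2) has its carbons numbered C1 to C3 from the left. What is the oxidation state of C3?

-1

Count +1 for every bond to an atom more electronegative than carbon and −1 for every bond to one less electronegative; C–C bonds are 0.
C3 has one bond to C (0), one bond to H (-1), one bond to O (+1), one bond to B (-1).
Oxidation state = 0 − 1 + 1 − 1 = -1.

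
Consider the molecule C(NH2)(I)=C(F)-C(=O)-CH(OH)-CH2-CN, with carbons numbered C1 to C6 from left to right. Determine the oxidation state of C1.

Each bond to a more electronegative atom (O, N, halogen) counts +1, each bond to a less electronegative atom (H, metal, B, Si) counts −1, and each C–C bond counts 0.
C1 has a double bond to C (2×0 = 0), one bond to N (+1), one bond to I (+1).
Oxidation state = 0 + 1 + 1 = +2.

+2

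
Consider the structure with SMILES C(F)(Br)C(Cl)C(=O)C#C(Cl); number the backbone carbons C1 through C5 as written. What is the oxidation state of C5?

+1

Count +1 for every bond to an atom more electronegative than carbon and −1 for every bond to one less electronegative; C–C bonds are 0.
C5 has a triple bond to C (3×0 = 0), one bond to Cl (+1).
Oxidation state = 0 + 1 = +1.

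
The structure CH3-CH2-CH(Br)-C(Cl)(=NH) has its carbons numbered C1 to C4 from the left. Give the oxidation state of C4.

C4 has one bond to C (0), one bond to Cl (+1), a double bond to N (2×+1 = +2).
Oxidation state = 0 + 1 + 2 = +3.

+3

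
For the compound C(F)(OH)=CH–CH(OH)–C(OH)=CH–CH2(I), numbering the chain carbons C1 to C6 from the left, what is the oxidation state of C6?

-1

C6 has one bond to C (0), one bond to I (+1), one bond to H (-1), one bond to H (-1).
Oxidation state = 0 + 1 − 1 − 1 = -1.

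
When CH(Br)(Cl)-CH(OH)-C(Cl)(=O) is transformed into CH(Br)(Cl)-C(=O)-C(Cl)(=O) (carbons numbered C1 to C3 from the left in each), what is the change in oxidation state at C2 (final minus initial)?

Before: C2 has 2 bonds to C, 1 bond to H, 1 bond to O → oxidation state 0.
After: C2 has 2 bonds to C, 2 bonds to O → oxidation state +2.
Δ = +2 − (0) = +2, so this is an oxidation at C2.

+2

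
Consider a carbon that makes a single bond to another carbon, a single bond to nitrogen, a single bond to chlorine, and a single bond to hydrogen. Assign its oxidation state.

The carbon has one bond to C (0), one bond to H (-1), one bond to Cl (+1), one bond to N (+1).
Oxidation state = 0 − 1 + 1 + 1 = +1.

+1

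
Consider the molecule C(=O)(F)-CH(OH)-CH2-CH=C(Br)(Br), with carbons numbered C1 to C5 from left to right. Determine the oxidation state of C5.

C5 has a double bond to C (2×0 = 0), one bond to Br (+1), one bond to Br (+1).
Oxidation state = 0 + 1 + 1 = +2.

+2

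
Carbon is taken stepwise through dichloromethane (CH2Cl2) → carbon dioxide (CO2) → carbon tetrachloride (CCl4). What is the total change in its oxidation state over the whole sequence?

+4

Carbon oxidation states along the series — dichloromethane: 0, carbon dioxide: +4, carbon tetrachloride: +4.
Net change = +4 − (0) = +4.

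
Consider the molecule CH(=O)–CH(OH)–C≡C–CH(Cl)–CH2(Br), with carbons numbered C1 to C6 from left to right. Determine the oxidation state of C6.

-1

Each bond to a more electronegative atom (O, N, halogen) counts +1, each bond to a less electronegative atom (H, metal, B, Si) counts −1, and each C–C bond counts 0.
C6 has one bond to C (0), one bond to Br (+1), one bond to H (-1), one bond to H (-1).
Oxidation state = 0 + 1 − 1 − 1 = -1.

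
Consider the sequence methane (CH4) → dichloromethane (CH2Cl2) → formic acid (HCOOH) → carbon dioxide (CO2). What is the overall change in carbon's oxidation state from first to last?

+8

Carbon oxidation states along the series — methane: -4, dichloromethane: 0, formic acid: +2, carbon dioxide: +4.
Net change = +4 − (-4) = +8.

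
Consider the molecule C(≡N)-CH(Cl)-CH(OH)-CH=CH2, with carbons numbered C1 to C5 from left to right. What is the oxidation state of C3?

Bonds to more-electronegative neighbours contribute +1 each, bonds to H or metals contribute −1 each, and C–C bonds contribute 0.
C3 has one bond to C (0), one bond to C (0), one bond to H (-1), one bond to O (+1).
Oxidation state = 0 + 0 − 1 + 1 = 0.

0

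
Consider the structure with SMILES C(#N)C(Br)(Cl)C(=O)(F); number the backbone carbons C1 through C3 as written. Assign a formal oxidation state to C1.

C1 has one bond to C (0), a triple bond to N (3×+1 = +3).
Oxidation state = 0 + 3 = +3.

+3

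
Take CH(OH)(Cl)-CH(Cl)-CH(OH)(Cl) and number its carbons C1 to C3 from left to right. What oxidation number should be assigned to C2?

C2 has one bond to C (0), one bond to C (0), one bond to H (-1), one bond to Cl (+1).
Oxidation state = 0 + 0 − 1 + 1 = 0.

0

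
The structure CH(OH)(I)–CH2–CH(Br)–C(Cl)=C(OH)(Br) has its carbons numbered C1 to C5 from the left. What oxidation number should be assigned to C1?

Assign +1 per bond to O/N/halogen, −1 per bond to H or an electropositive element, and 0 per bond to carbon.
C1 has one bond to C (0), one bond to H (-1), one bond to O (+1), one bond to I (+1).
Oxidation state = 0 − 1 + 1 + 1 = +1.

+1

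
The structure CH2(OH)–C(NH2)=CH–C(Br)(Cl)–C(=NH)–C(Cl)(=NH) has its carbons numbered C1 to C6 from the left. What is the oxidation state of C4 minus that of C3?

+3

C4: 2C, 1Cl, 1Br → 0 + 1 + 1 = +2
C3: 3C, 1H → 0 − 1 = -1
Difference: +2 − (-1) = +3.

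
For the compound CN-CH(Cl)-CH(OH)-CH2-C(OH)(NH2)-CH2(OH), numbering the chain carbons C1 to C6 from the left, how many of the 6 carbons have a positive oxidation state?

2

Tallying each carbon's bonds:
C1: 1C, 3N → 0 + 3 = +3
C2: 2C, 1H, 1Cl → 0 − 1 + 1 = 0
C3: 2C, 1H, 1O → 0 − 1 + 1 = 0
C4: 2C, 2H → 0 − 2 = -2
C5: 2C, 1O, 1N → 0 + 1 + 1 = +2
C6: 1C, 2H, 1O → 0 − 2 + 1 = -1
2 carbons (C1, C5) meet the condition.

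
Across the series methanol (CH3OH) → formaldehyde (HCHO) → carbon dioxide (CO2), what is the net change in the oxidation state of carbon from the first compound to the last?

Carbon oxidation states along the series — methanol: -2, formaldehyde: 0, carbon dioxide: +4.
Net change = +4 − (-2) = +6.

+6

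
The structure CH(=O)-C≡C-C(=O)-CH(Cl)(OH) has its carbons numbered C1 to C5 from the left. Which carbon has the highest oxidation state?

C4

Tallying each carbon's bonds:
C1: 1C, 1H, 2O → 0 − 1 + 2 = +1
C2: 4C → 0 = 0
C3: 4C → 0 = 0
C4: 2C, 2O → 0 + 2 = +2
C5: 1C, 1H, 1O, 1Cl → 0 − 1 + 1 + 1 = +1
The most oxidised carbon is C4 at +2.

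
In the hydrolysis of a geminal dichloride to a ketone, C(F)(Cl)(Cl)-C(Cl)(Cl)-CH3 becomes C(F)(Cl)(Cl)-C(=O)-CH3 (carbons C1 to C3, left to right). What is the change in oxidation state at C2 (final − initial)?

Before: C2 has 2 bonds to C, 2 bonds to Cl → oxidation state +2.
After: C2 has 2 bonds to C, 2 bonds to O → oxidation state +2.
Δ = +2 − (+2) = 0, so no net redox change at C2.

0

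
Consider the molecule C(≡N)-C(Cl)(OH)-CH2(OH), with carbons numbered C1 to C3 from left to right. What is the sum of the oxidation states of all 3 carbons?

+4

Count +1 for every bond to an atom more electronegative than carbon and −1 for every bond to one less electronegative; C–C bonds are 0. Tallying each carbon:
C1: 1C, 3N → 0 + 3 = +3
C2: 2C, 1O, 1Cl → 0 + 1 + 1 = +2
C3: 1C, 2H, 1O → 0 − 2 + 1 = -1
Sum = +3 + 2 − 1 = +4.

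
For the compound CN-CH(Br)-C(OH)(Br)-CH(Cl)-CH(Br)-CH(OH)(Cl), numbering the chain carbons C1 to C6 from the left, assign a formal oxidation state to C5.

0

C5 has one bond to C (0), one bond to C (0), one bond to H (-1), one bond to Br (+1).
Oxidation state = 0 + 0 − 1 + 1 = 0.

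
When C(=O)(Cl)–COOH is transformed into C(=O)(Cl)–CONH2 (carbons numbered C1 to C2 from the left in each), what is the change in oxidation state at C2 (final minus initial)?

0

Before: C2 has 1 bond to C, 3 bonds to O → oxidation state +3.
After: C2 has 1 bond to C, 2 bonds to O, 1 bond to N → oxidation state +3.
Δ = +3 − (+3) = 0, so no net redox change at C2.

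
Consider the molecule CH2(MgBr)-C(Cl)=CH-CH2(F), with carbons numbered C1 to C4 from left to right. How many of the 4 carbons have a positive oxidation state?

Count +1 for every bond to an atom more electronegative than carbon and −1 for every bond to one less electronegative; C–C bonds are 0. Tallying each carbon:
C1: 1C, 2H, 1Mg → 0 − 2 − 1 = -3
C2: 3C, 1Cl → 0 + 1 = +1
C3: 3C, 1H → 0 − 1 = -1
C4: 1C, 2H, 1F → 0 − 2 + 1 = -1
1 carbon (C2) meets the condition.

1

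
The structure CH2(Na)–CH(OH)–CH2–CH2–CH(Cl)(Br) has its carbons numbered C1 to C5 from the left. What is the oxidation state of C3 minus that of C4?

0

C3: 2C, 2H → 0 − 2 = -2
C4: 2C, 2H → 0 − 2 = -2
Difference: -2 − (-2) = 0.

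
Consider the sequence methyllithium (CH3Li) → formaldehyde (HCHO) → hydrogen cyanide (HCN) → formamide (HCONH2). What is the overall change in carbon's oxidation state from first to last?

+6

Carbon oxidation states along the series — methyllithium: -4, formaldehyde: 0, hydrogen cyanide: +2, formamide: +2.
Net change = +2 − (-4) = +6.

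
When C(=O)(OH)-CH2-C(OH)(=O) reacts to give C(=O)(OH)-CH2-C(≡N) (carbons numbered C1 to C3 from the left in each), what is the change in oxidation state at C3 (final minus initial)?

0

Before: C3 has 1 bond to C, 3 bonds to O → oxidation state +3.
After: C3 has 1 bond to C, 3 bonds to N → oxidation state +3.
Δ = +3 − (+3) = 0, so no net redox change at C3.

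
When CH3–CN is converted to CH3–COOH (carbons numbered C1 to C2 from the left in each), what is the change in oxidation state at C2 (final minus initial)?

0

Before: C2 has 1 bond to C, 3 bonds to N → oxidation state +3.
After: C2 has 1 bond to C, 3 bonds to O → oxidation state +3.
Δ = +3 − (+3) = 0, so no net redox change at C2.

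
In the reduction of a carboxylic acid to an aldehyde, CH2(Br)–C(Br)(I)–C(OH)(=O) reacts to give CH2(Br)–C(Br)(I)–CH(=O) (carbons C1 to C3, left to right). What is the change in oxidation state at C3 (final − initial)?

Before: C3 has 1 bond to C, 3 bonds to O → oxidation state +3.
After: C3 has 1 bond to C, 1 bond to H, 2 bonds to O → oxidation state +1.
Δ = +1 − (+3) = -2, so this is a reduction at C3.

-2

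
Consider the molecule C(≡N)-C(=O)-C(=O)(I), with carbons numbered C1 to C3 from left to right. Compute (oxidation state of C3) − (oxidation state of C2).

C3: 1C, 2O, 1I → 0 + 2 + 1 = +3
C2: 2C, 2O → 0 + 2 = +2
Difference: +3 − (+2) = +1.

+1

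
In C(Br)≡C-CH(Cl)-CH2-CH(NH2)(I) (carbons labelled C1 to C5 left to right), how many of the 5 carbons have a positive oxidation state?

Tallying each carbon's bonds:
C1: 3C, 1Br → 0 + 1 = +1
C2: 4C → 0 = 0
C3: 2C, 1H, 1Cl → 0 − 1 + 1 = 0
C4: 2C, 2H → 0 − 2 = -2
C5: 1C, 1H, 1N, 1I → 0 − 1 + 1 + 1 = +1
2 carbons (C1, C5) meet the condition.

2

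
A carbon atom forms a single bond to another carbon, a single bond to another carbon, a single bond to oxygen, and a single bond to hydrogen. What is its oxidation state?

0

The carbon has one bond to C (0), one bond to C (0), one bond to O (+1), one bond to H (-1).
Oxidation state = 0 + 0 + 1 − 1 = 0.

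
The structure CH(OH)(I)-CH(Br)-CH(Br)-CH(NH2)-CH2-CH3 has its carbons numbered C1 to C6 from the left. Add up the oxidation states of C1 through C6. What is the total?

-4

Each bond to a more electronegative atom (O, N, halogen) counts +1, each bond to a less electronegative atom (H, metal, B, Si) counts −1, and each C–C bond counts 0. Tallying each carbon:
C1: 1C, 1H, 1O, 1I → 0 − 1 + 1 + 1 = +1
C2: 2C, 1H, 1Br → 0 − 1 + 1 = 0
C3: 2C, 1H, 1Br → 0 − 1 + 1 = 0
C4: 2C, 1H, 1N → 0 − 1 + 1 = 0
C5: 2C, 2H → 0 − 2 = -2
C6: 1C, 3H → 0 − 3 = -3
Sum = +1 + 0 + 0 + 0 − 2 − 3 = -4.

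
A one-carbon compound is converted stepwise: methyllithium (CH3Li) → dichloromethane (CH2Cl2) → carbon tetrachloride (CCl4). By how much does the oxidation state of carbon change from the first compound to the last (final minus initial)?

+8

Carbon oxidation states along the series — methyllithium: -4, dichloromethane: 0, carbon tetrachloride: +4.
Net change = +4 − (-4) = +8.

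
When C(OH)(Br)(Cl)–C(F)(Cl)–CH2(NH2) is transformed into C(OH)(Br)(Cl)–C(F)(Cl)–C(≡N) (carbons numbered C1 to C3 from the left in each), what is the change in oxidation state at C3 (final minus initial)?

Before: C3 has 1 bond to C, 2 bonds to H, 1 bond to N → oxidation state -1.
After: C3 has 1 bond to C, 3 bonds to N → oxidation state +3.
Δ = +3 − (-1) = +4, so this is an oxidation at C3.

+4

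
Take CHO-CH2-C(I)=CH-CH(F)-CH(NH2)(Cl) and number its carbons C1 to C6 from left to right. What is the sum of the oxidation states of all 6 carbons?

Each bond to a more electronegative atom (O, N, halogen) counts +1, each bond to a less electronegative atom (H, metal, B, Si) counts −1, and each C–C bond counts 0. Tallying each carbon:
C1: 1C, 1H, 2O → 0 − 1 + 2 = +1
C2: 2C, 2H → 0 − 2 = -2
C3: 3C, 1I → 0 + 1 = +1
C4: 3C, 1H → 0 − 1 = -1
C5: 2C, 1H, 1F → 0 − 1 + 1 = 0
C6: 1C, 1H, 1N, 1Cl → 0 − 1 + 1 + 1 = +1
Sum = +1 − 2 + 1 − 1 + 0 + 1 = 0.

0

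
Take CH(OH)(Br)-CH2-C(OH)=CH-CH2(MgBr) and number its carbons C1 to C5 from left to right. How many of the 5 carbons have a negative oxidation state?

3

Count +1 for every bond to an atom more electronegative than carbon and −1 for every bond to one less electronegative; C–C bonds are 0. Tallying each carbon:
C1: 1C, 1H, 1O, 1Br → 0 − 1 + 1 + 1 = +1
C2: 2C, 2H → 0 − 2 = -2
C3: 3C, 1O → 0 + 1 = +1
C4: 3C, 1H → 0 − 1 = -1
C5: 1C, 2H, 1Mg → 0 − 2 − 1 = -3
3 carbons (C2, C4, C5) meet the condition.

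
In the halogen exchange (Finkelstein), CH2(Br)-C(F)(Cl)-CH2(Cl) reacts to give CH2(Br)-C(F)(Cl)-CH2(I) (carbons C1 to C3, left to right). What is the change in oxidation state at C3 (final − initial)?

0

Before: C3 has 1 bond to C, 2 bonds to H, 1 bond to Cl → oxidation state -1.
After: C3 has 1 bond to C, 2 bonds to H, 1 bond to I → oxidation state -1.
Δ = -1 − (-1) = 0, so no net redox change at C3.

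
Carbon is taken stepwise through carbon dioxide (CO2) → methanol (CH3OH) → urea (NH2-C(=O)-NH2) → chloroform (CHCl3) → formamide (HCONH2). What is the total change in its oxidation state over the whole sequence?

-2

Carbon oxidation states along the series — carbon dioxide: +4, methanol: -2, urea: +4, chloroform: +2, formamide: +2.
Net change = +2 − (+4) = -2.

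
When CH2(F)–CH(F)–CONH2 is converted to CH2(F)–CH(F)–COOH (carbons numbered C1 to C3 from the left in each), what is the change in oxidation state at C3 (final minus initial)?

0

Before: C3 has 1 bond to C, 2 bonds to O, 1 bond to N → oxidation state +3.
After: C3 has 1 bond to C, 3 bonds to O → oxidation state +3.
Δ = +3 − (+3) = 0, so no net redox change at C3.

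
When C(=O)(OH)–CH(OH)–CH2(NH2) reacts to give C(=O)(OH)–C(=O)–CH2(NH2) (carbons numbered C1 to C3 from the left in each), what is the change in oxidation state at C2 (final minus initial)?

Before: C2 has 2 bonds to C, 1 bond to H, 1 bond to O → oxidation state 0.
After: C2 has 2 bonds to C, 2 bonds to O → oxidation state +2.
Δ = +2 − (0) = +2, so this is an oxidation at C2.

+2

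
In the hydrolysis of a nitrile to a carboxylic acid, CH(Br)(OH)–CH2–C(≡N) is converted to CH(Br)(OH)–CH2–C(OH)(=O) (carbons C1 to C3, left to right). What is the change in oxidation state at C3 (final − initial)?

0

Before: C3 has 1 bond to C, 3 bonds to N → oxidation state +3.
After: C3 has 1 bond to C, 3 bonds to O → oxidation state +3.
Δ = +3 − (+3) = 0, so no net redox change at C3.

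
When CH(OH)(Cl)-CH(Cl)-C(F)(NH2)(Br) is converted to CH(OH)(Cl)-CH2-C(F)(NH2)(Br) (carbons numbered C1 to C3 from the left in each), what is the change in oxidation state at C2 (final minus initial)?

Before: C2 has 2 bonds to C, 1 bond to H, 1 bond to Cl → oxidation state 0.
After: C2 has 2 bonds to C, 2 bonds to H → oxidation state -2.
Δ = -2 − (0) = -2, so this is a reduction at C2.

-2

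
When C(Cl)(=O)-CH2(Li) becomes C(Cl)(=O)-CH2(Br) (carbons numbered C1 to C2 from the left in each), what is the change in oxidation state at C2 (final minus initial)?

+2

Before: C2 has 1 bond to C, 2 bonds to H, 1 bond to Li → oxidation state -3.
After: C2 has 1 bond to C, 2 bonds to H, 1 bond to Br → oxidation state -1.
Δ = -1 − (-3) = +2, so this is an oxidation at C2.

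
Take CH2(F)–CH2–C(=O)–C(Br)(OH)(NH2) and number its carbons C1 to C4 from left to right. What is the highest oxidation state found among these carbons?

+3

Assign +1 per bond to O/N/halogen, −1 per bond to H or an electropositive element, and 0 per bond to carbon. Tallying each carbon:
C1: 1C, 2H, 1F → 0 − 2 + 1 = -1
C2: 2C, 2H → 0 − 2 = -2
C3: 2C, 2O → 0 + 2 = +2
C4: 1C, 1O, 1N, 1Br → 0 + 1 + 1 + 1 = +3
The highest value is +3.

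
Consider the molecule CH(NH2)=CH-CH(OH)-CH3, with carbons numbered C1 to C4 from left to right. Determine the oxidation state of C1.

Bonds to more-electronegative neighbours contribute +1 each, bonds to H or metals contribute −1 each, and C–C bonds contribute 0.
C1 has a double bond to C (2×0 = 0), one bond to H (-1), one bond to N (+1).
Oxidation state = 0 − 1 + 1 = 0.

0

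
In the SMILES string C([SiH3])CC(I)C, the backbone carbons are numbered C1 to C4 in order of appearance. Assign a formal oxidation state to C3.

C3 has one bond to C (0), one bond to C (0), one bond to I (+1), one bond to H (-1).
Oxidation state = 0 + 0 + 1 − 1 = 0.

0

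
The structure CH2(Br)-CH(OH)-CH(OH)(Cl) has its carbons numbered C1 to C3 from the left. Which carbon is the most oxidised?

Bonds to more-electronegative neighbours contribute +1 each, bonds to H or metals contribute −1 each, and C–C bonds contribute 0. Tallying each carbon:
C1: 1C, 2H, 1Br → 0 − 2 + 1 = -1
C2: 2C, 1H, 1O → 0 − 1 + 1 = 0
C3: 1C, 1H, 1O, 1Cl → 0 − 1 + 1 + 1 = +1
The most oxidised carbon is C3 at +1.

C3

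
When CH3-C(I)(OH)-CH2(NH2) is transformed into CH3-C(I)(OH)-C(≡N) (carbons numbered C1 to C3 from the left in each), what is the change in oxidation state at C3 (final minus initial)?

Before: C3 has 1 bond to C, 2 bonds to H, 1 bond to N → oxidation state -1.
After: C3 has 1 bond to C, 3 bonds to N → oxidation state +3.
Δ = +3 − (-1) = +4, so this is an oxidation at C3.

+4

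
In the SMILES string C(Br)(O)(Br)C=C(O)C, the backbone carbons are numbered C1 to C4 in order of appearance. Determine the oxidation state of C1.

Each bond to a more electronegative atom (O, N, halogen) counts +1, each bond to a less electronegative atom (H, metal, B, Si) counts −1, and each C–C bond counts 0.
C1 has one bond to C (0), one bond to Br (+1), one bond to O (+1), one bond to Br (+1).
Oxidation state = 0 + 1 + 1 + 1 = +3.

+3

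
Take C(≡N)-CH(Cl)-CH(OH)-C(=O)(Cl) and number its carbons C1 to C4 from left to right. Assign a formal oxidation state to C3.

Count +1 for every bond to an atom more electronegative than carbon and −1 for every bond to one less electronegative; C–C bonds are 0.
C3 has one bond to C (0), one bond to C (0), one bond to O (+1), one bond to H (-1).
Oxidation state = 0 + 0 + 1 − 1 = 0.

0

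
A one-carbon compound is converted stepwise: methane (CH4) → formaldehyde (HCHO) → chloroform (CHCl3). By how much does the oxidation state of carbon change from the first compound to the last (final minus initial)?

Carbon oxidation states along the series — methane: -4, formaldehyde: 0, chloroform: +2.
Net change = +2 − (-4) = +6.

+6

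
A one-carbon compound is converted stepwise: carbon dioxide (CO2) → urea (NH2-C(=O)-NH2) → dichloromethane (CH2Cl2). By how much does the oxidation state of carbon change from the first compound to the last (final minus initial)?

Carbon oxidation states along the series — carbon dioxide: +4, urea: +4, dichloromethane: 0.
Net change = 0 − (+4) = -4.

-4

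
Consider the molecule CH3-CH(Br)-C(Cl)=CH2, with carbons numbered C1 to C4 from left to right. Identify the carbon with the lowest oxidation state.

Each bond to a more electronegative atom (O, N, halogen) counts +1, each bond to a less electronegative atom (H, metal, B, Si) counts −1, and each C–C bond counts 0. Tallying each carbon:
C1: 1C, 3H → 0 − 3 = -3
C2: 2C, 1H, 1Br → 0 − 1 + 1 = 0
C3: 3C, 1Cl → 0 + 1 = +1
C4: 2C, 2H → 0 − 2 = -2
The most reduced carbon is C1 at -3.

C1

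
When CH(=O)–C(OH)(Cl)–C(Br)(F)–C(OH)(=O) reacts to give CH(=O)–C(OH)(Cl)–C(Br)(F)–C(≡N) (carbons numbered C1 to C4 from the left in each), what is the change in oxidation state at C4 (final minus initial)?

0

Before: C4 has 1 bond to C, 3 bonds to O → oxidation state +3.
After: C4 has 1 bond to C, 3 bonds to N → oxidation state +3.
Δ = +3 − (+3) = 0, so no net redox change at C4.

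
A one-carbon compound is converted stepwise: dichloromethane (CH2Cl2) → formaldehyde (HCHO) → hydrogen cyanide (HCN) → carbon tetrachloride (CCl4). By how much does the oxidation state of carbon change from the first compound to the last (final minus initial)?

Carbon oxidation states along the series — dichloromethane: 0, formaldehyde: 0, hydrogen cyanide: +2, carbon tetrachloride: +4.
Net change = +4 − (0) = +4.

+4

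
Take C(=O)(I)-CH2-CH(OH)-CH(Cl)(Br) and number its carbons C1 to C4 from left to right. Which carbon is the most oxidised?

C1

Each bond to a more electronegative atom (O, N, halogen) counts +1, each bond to a less electronegative atom (H, metal, B, Si) counts −1, and each C–C bond counts 0. Tallying each carbon:
C1: 1C, 2O, 1I → 0 + 2 + 1 = +3
C2: 2C, 2H → 0 − 2 = -2
C3: 2C, 1H, 1O → 0 − 1 + 1 = 0
C4: 1C, 1H, 1Cl, 1Br → 0 − 1 + 1 + 1 = +1
The most oxidised carbon is C1 at +3.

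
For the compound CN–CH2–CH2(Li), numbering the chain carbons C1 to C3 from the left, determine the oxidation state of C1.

Count +1 for every bond to an atom more electronegative than carbon and −1 for every bond to one less electronegative; C–C bonds are 0.
C1 has one bond to C (0), a triple bond to N (3×+1 = +3).
Oxidation state = 0 + 3 = +3.

+3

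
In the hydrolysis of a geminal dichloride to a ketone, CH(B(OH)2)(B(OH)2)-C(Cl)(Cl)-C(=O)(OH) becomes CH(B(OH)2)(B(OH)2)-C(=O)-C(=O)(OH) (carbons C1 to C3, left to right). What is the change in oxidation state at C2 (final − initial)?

Before: C2 has 2 bonds to C, 2 bonds to Cl → oxidation state +2.
After: C2 has 2 bonds to C, 2 bonds to O → oxidation state +2.
Δ = +2 − (+2) = 0, so no net redox change at C2.

0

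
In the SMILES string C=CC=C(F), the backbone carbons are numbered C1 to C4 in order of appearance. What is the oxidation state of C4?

C4 has a double bond to C (2×0 = 0), one bond to H (-1), one bond to F (+1).
Oxidation state = 0 − 1 + 1 = 0.

0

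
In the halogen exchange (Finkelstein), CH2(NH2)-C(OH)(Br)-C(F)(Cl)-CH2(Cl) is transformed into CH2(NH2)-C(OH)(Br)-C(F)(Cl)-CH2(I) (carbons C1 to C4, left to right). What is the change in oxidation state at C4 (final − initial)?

Before: C4 has 1 bond to C, 2 bonds to H, 1 bond to Cl → oxidation state -1.
After: C4 has 1 bond to C, 2 bonds to H, 1 bond to I → oxidation state -1.
Δ = -1 − (-1) = 0, so no net redox change at C4.

0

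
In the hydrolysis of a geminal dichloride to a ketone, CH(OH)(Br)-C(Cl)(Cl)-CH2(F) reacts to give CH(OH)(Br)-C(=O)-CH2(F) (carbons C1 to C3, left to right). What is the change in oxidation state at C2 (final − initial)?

0

Before: C2 has 2 bonds to C, 2 bonds to Cl → oxidation state +2.
After: C2 has 2 bonds to C, 2 bonds to O → oxidation state +2.
Δ = +2 − (+2) = 0, so no net redox change at C2.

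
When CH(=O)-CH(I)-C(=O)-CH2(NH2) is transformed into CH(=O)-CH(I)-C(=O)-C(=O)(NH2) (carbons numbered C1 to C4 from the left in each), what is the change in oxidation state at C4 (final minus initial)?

Before: C4 has 1 bond to C, 2 bonds to H, 1 bond to N → oxidation state -1.
After: C4 has 1 bond to C, 2 bonds to O, 1 bond to N → oxidation state +3.
Δ = +3 − (-1) = +4, so this is an oxidation at C4.

+4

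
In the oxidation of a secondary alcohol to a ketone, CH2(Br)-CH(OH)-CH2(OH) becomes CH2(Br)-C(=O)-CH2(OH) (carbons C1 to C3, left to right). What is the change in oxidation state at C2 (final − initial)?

Before: C2 has 2 bonds to C, 1 bond to H, 1 bond to O → oxidation state 0.
After: C2 has 2 bonds to C, 2 bonds to O → oxidation state +2.
Δ = +2 − (0) = +2, so this is an oxidation at C2.

+2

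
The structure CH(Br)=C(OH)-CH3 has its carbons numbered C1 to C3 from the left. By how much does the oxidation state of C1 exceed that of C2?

C1: 2C, 1H, 1Br → 0 − 1 + 1 = 0
C2: 3C, 1O → 0 + 1 = +1
Difference: 0 − (+1) = -1.

-1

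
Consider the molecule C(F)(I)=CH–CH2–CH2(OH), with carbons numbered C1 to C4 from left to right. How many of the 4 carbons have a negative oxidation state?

3

Tallying each carbon's bonds:
C1: 2C, 1F, 1I → 0 + 1 + 1 = +2
C2: 3C, 1H → 0 − 1 = -1
C3: 2C, 2H → 0 − 2 = -2
C4: 1C, 2H, 1O → 0 − 2 + 1 = -1
3 carbons (C2, C3, C4) meet the condition.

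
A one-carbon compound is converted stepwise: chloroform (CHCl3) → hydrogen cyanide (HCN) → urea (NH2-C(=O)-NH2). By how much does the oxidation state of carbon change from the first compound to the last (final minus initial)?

+2

Carbon oxidation states along the series — chloroform: +2, hydrogen cyanide: +2, urea: +4.
Net change = +4 − (+2) = +2.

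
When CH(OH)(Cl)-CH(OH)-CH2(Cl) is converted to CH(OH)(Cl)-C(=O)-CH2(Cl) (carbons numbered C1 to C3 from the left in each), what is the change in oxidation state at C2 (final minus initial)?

+2

Before: C2 has 2 bonds to C, 1 bond to H, 1 bond to O → oxidation state 0.
After: C2 has 2 bonds to C, 2 bonds to O → oxidation state +2.
Δ = +2 − (0) = +2, so this is an oxidation at C2.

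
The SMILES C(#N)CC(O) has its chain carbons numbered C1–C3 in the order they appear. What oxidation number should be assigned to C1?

C1 has one bond to C (0), a triple bond to N (3×+1 = +3).
Oxidation state = 0 + 3 = +3.

+3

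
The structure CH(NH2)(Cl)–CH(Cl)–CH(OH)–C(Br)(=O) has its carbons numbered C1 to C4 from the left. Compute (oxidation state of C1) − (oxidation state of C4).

C1: 1C, 1H, 1N, 1Cl → 0 − 1 + 1 + 1 = +1
C4: 1C, 2O, 1Br → 0 + 2 + 1 = +3
Difference: +1 − (+3) = -2.

-2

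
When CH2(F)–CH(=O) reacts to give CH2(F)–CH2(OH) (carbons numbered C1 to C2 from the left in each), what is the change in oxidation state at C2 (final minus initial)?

Before: C2 has 1 bond to C, 1 bond to H, 2 bonds to O → oxidation state +1.
After: C2 has 1 bond to C, 2 bonds to H, 1 bond to O → oxidation state -1.
Δ = -1 − (+1) = -2, so this is a reduction at C2.

-2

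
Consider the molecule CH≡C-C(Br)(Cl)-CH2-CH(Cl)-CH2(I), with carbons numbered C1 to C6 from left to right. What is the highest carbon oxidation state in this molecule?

Bonds to more-electronegative neighbours contribute +1 each, bonds to H or metals contribute −1 each, and C–C bonds contribute 0. Tallying each carbon:
C1: 3C, 1H → 0 − 1 = -1
C2: 4C → 0 = 0
C3: 2C, 1Cl, 1Br → 0 + 1 + 1 = +2
C4: 2C, 2H → 0 − 2 = -2
C5: 2C, 1H, 1Cl → 0 − 1 + 1 = 0
C6: 1C, 2H, 1I → 0 − 2 + 1 = -1
The highest value is +2.

+2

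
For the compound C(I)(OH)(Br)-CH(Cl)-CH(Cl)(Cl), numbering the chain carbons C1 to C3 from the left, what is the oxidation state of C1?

+3

Each bond to a more electronegative atom (O, N, halogen) counts +1, each bond to a less electronegative atom (H, metal, B, Si) counts −1, and each C–C bond counts 0.
C1 has one bond to C (0), one bond to I (+1), one bond to O (+1), one bond to Br (+1).
Oxidation state = 0 + 1 + 1 + 1 = +3.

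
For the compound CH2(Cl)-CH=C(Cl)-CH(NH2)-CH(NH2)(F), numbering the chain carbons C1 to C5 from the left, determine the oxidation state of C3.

Count +1 for every bond to an atom more electronegative than carbon and −1 for every bond to one less electronegative; C–C bonds are 0.
C3 has a double bond to C (2×0 = 0), one bond to C (0), one bond to Cl (+1).
Oxidation state = 0 + 0 + 1 = +1.

+1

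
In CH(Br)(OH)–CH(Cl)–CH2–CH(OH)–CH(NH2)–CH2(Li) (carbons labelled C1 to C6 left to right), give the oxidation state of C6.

Count +1 for every bond to an atom more electronegative than carbon and −1 for every bond to one less electronegative; C–C bonds are 0.
C6 has one bond to C (0), one bond to H (-1), one bond to Li (-1), one bond to H (-1).
Oxidation state = 0 − 1 − 1 − 1 = -3.

-3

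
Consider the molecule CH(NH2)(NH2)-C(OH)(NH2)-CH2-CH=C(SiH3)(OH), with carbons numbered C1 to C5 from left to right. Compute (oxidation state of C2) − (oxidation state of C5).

+2

C2: 2C, 1O, 1N → 0 + 1 + 1 = +2
C5: 2C, 1O, 1Si → 0 + 1 − 1 = 0
Difference: +2 − (0) = +2.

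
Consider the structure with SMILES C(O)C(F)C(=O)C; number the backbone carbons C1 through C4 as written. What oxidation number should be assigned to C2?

C2 has one bond to C (0), one bond to C (0), one bond to F (+1), one bond to H (-1).
Oxidation state = 0 + 0 + 1 − 1 = 0.

0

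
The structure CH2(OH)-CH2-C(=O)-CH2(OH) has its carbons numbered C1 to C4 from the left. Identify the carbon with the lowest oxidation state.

C2

Bonds to more-electronegative neighbours contribute +1 each, bonds to H or metals contribute −1 each, and C–C bonds contribute 0. Tallying each carbon:
C1: 1C, 2H, 1O → 0 − 2 + 1 = -1
C2: 2C, 2H → 0 − 2 = -2
C3: 2C, 2O → 0 + 2 = +2
C4: 1C, 2H, 1O → 0 − 2 + 1 = -1
The most reduced carbon is C2 at -2.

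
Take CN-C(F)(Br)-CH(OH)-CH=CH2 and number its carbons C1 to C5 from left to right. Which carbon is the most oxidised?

Assign +1 per bond to O/N/halogen, −1 per bond to H or an electropositive element, and 0 per bond to carbon. Tallying each carbon:
C1: 1C, 3N → 0 + 3 = +3
C2: 2C, 1F, 1Br → 0 + 1 + 1 = +2
C3: 2C, 1H, 1O → 0 − 1 + 1 = 0
C4: 3C, 1H → 0 − 1 = -1
C5: 2C, 2H → 0 − 2 = -2
The most oxidised carbon is C1 at +3.

C1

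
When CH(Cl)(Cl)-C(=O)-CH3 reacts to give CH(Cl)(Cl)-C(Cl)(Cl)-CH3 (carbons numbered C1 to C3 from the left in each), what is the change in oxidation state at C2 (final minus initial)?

Before: C2 has 2 bonds to C, 2 bonds to O → oxidation state +2.
After: C2 has 2 bonds to C, 2 bonds to Cl → oxidation state +2.
Δ = +2 − (+2) = 0, so no net redox change at C2.

0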